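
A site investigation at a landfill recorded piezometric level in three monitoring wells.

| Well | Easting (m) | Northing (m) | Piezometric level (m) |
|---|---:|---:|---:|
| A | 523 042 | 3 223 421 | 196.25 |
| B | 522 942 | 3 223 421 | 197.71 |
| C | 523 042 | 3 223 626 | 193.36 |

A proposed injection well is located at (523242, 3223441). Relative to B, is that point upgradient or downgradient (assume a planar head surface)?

∂h/∂x = (197.71 − 196.25) / (522942 − 523042) = -0.01460
∂h/∂y = (193.36 − 196.25) / (3223626 − 3223421) = -0.01410
Head at (523242, 3223441) = 196.25 + (-0.01460)·(200) + (-0.01410)·(20) = 193.05 m.
That is lower than the 197.71 m at B, so the point is downgradient.

downgradient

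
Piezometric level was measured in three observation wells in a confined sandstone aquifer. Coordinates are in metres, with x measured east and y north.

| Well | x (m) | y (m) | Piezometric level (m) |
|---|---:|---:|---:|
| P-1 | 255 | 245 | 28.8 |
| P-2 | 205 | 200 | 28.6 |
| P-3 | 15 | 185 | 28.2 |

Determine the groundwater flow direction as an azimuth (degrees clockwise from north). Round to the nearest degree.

220°

Differences from P-1: to P-2 (Δx, Δy, Δh) = (-50, -45, -0.2); to P-3 = (-240, -60, -0.6).
Solve a·Δx + b·Δy = Δh: det = (-50)·(-60) − (-240)·(-45) = -7800.
∂h/∂x = [(-0.2)·(-60) − (-0.6)·(-45)] / -7800 = +0.001923
∂h/∂y = [(-50)·(-0.6) − (-240)·(-0.2)] / -7800 = +0.002308
Flow direction (−∇h) has components (-0.001923 E, -0.002308 N).
Azimuth = atan2(E, N) = atan2(-0.001923, -0.002308) = 219.8° ≈ 220°.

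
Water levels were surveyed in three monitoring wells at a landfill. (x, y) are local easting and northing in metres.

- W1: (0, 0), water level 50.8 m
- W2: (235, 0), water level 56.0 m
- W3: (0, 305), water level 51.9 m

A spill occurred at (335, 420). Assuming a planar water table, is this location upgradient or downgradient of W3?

upgradient

∂h/∂x = (56.0 − 50.8) / (235 − 0) = +0.02213
∂h/∂y = (51.9 − 50.8) / (305 − 0) = +0.003607
Head at (335, 420) = 50.8 + (+0.02213)·(335) + (+0.003607)·(420) = 59.73 m.
That is higher than the 51.9 m at W3, so the point is upgradient.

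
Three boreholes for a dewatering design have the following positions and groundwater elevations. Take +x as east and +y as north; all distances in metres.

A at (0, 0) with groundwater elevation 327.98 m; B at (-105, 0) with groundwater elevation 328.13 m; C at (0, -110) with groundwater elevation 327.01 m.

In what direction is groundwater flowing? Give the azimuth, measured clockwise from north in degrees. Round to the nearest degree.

171°

∂h/∂x = (328.13 − 327.98) / (-105 − 0) = -0.001429
∂h/∂y = (327.01 − 327.98) / (-110 − 0) = +0.008818
Flow direction (−∇h) has components (+0.001429 E, -0.008818 N).
Azimuth = atan2(E, N) = atan2(+0.001429, -0.008818) = 170.8° ≈ 171°.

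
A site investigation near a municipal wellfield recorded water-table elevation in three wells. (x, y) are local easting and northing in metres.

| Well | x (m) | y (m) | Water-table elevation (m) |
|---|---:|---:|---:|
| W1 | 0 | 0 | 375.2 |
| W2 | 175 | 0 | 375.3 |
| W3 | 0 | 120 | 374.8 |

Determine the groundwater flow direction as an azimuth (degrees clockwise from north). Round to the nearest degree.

∂h/∂x = (375.3 − 375.2) / (175 − 0) = +0.0005714
∂h/∂y = (374.8 − 375.2) / (120 − 0) = -0.003333
Flow direction (−∇h) has components (-0.0005714 E, +0.003333 N).
Azimuth = atan2(E, N) = atan2(-0.0005714, +0.003333) = 350.3° ≈ 350°.

350°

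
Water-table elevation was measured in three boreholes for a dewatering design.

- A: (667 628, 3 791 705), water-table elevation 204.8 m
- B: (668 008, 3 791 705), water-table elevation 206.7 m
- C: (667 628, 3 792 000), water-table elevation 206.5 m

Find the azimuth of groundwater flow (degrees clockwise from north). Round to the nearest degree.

221°

∂h/∂x = (206.7 − 204.8) / (668008 − 667628) = +0.005000
∂h/∂y = (206.5 − 204.8) / (3792000 − 3791705) = +0.005763
Flow direction (−∇h) has components (-0.005000 E, -0.005763 N).
Azimuth = atan2(E, N) = atan2(-0.005000, -0.005763) = 220.9° ≈ 221°.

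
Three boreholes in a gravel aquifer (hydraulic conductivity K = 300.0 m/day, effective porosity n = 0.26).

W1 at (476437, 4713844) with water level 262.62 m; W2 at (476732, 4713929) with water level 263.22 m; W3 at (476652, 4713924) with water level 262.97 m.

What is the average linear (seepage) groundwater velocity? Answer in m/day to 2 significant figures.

6.8 m/day

With h = a·x + b·y + c and W1 as origin, the differences give:
  295·a + 85·b = +0.60
  215·a + 80·b = +0.35
Eliminate b (×80 and ×85, subtract): 5325·a = 18.250 → a = ∂h/∂x = +0.003427
Back-substitute: b = ∂h/∂y = -0.004836.
|∇h| = √(0.003427² + -0.004836²) = 0.005927
Seepage velocity v = K·i/n = 300.0 × 0.005927 / 0.26 = 6.839 m/day.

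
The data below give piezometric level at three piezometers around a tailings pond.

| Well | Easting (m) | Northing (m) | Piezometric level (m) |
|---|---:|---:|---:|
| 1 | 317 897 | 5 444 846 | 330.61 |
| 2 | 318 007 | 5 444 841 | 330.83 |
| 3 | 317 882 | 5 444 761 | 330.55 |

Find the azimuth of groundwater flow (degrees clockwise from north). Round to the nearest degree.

Three-point gradient (reference 1): Δ to 2 = (110, -5, +0.22), Δ to 3 = (-15, -85, -0.06).
∂h/∂x = +0.002016, ∂h/∂y = +0.0003501 (det = -9425).
Flow direction (−∇h) has components (-0.002016 E, -0.0003501 N).
Azimuth = atan2(E, N) = atan2(-0.002016, -0.0003501) = 260.1° ≈ 260°.

260°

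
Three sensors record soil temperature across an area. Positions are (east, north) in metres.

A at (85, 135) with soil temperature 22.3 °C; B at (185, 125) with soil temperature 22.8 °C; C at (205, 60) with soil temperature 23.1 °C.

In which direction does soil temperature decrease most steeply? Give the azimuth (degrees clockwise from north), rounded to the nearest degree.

304°

Differences from A: to B (Δx, Δy, Δh) = (100, -10, +0.5); to C = (120, -75, +0.8).
Solve a·Δx + b·Δy = ΔT: det = 100·(-75) − 120·(-10) = -6300.
∂T/∂x = [(+0.5)·(-75) − (+0.8)·(-10)] / -6300 = +0.004683
∂T/∂y = [100·(+0.8) − 120·(+0.5)] / -6300 = -0.003175
Steepest decrease is along −∇f: components (-0.004683 E, +0.003175 N).
Azimuth = atan2(-0.004683, +0.003175) = 304.1° ≈ 304°.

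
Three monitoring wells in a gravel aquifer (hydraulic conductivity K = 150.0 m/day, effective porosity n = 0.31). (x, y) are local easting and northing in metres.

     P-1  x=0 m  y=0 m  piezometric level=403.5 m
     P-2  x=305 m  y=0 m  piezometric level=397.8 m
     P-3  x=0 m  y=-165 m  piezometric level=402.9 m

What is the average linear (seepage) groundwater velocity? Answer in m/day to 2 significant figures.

9.2 m/day

∂h/∂x = (397.8 − 403.5) / (305 − 0) = -0.01869
∂h/∂y = (402.9 − 403.5) / (-165 − 0) = +0.003636
|∇h| = √(-0.01869² + 0.003636²) = 0.01904
Seepage velocity v = K·i/n = 150.0 × 0.01904 / 0.31 = 9.213 m/day.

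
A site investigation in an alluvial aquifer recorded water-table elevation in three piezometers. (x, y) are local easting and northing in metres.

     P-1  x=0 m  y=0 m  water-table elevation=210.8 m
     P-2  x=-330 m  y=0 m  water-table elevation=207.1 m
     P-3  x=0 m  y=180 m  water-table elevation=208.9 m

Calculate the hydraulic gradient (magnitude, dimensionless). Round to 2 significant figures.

∂h/∂x = (207.1 − 210.8) / (-330 − 0) = +0.01121
∂h/∂y = (208.9 − 210.8) / (180 − 0) = -0.01056
|∇h| = √(0.01121² + -0.01056²) = 0.0154

0.015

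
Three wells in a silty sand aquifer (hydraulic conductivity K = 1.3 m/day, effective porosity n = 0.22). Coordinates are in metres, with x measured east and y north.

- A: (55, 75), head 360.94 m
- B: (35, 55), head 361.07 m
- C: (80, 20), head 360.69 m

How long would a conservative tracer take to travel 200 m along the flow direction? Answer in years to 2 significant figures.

Three-point gradient (reference A): Δ to B = (-20, -20, +0.13), Δ to C = (25, -55, -0.25).
∂h/∂x = -0.007594, ∂h/∂y = +0.001094 (det = 1600).
|∇h| = √(-0.007594² + 0.001094²) = 0.007672
Seepage velocity v = K·i/n = 1.3 × 0.007672 / 0.22 = 0.04533 m/day.
t = 200 / 0.04533 = 4412 days = 12.1 years.

12 years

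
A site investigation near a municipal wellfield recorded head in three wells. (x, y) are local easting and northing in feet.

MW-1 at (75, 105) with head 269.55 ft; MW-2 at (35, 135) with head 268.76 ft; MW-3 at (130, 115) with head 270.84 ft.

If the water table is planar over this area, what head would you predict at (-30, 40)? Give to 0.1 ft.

Taking MW-1 as reference: MW-2−MW-1 = (-40, 30, -0.79); MW-3−MW-1 = (55, 10, +1.29).
Solve a·Δx + b·Δy = Δh: det = (-40)·10 − 55·30 = -2050.
∂h/∂x = [(-0.79)·10 − (+1.29)·30] / -2050 = +0.02273
∂h/∂y = [(-40)·(+1.29) − 55·(-0.79)] / -2050 = +0.003976
h(-30, 40) = 269.55 + (+0.02273)·(-105) + (+0.003976)·(-65) = 269.55 -2.387 -0.258 = 266.905 ft.

266.9 ft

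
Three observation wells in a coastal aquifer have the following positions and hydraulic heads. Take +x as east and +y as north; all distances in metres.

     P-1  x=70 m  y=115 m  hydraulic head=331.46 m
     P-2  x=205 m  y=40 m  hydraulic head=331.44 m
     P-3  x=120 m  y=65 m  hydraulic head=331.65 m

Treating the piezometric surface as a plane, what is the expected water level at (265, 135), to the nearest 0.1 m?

330.3 m

Differences from P-1: to P-2 (Δx, Δy, Δh) = (135, -75, -0.02); to P-3 = (50, -50, +0.19).
Determinant of the coordinate differences = 135·(-50) − 50·(-75) = -3000.
∂h/∂x = [(-0.02)·(-50) − (+0.19)·(-75)] / -3000 = -0.005083
∂h/∂y = [135·(+0.19) − 50·(-0.02)] / -3000 = -0.008883
h(265, 135) = 331.46 + (-0.005083)·(195) + (-0.008883)·(20) = 331.46 -0.991 -0.178 = 330.291 m.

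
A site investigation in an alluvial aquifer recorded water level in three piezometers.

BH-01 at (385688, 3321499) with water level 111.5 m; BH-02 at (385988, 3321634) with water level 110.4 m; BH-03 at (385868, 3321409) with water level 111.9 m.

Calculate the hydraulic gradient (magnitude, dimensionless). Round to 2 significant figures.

Differences from BH-01: to BH-02 (Δx, Δy, Δh) = (300, 135, -1.1); to BH-03 = (180, -90, +0.4).
Solve a·Δx + b·Δy = Δh: det = 300·(-90) − 180·135 = -51300.
∂h/∂x = [(-1.1)·(-90) − (+0.4)·135] / -51300 = -0.0008772
∂h/∂y = [300·(+0.4) − 180·(-1.1)] / -51300 = -0.006199
|∇h| = √(-0.0008772² + -0.006199²) = 0.006261

0.0063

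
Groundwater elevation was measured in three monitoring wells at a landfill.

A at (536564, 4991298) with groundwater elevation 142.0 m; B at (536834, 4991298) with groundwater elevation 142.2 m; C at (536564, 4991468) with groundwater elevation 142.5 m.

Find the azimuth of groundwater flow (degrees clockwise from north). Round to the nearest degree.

∂h/∂x = (142.2 − 142.0) / (536834 − 536564) = +0.0007407
∂h/∂y = (142.5 − 142.0) / (4991468 − 4991298) = +0.002941
Flow direction (−∇h) has components (-0.0007407 E, -0.002941 N).
Azimuth = atan2(E, N) = atan2(-0.0007407, -0.002941) = 194.1° ≈ 194°.

194°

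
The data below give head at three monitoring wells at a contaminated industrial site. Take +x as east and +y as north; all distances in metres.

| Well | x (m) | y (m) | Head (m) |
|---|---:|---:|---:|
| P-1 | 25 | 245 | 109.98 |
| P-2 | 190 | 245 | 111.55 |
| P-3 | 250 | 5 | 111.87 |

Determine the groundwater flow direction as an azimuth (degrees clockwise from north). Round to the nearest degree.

With h = a·x + b·y + c and P-1 as origin, the differences give:
  165·a + 0·b = +1.57
  225·a + (-240)·b = +1.89
Eliminate b (×(-240) and ×0, subtract): -39600·a = -376.800 → a = ∂h/∂x = +0.009515
Back-substitute: b = ∂h/∂y = +0.001045.
Flow direction (−∇h) has components (-0.009515 E, -0.001045 N).
Azimuth = atan2(E, N) = atan2(-0.009515, -0.001045) = 263.7° ≈ 264°.

264°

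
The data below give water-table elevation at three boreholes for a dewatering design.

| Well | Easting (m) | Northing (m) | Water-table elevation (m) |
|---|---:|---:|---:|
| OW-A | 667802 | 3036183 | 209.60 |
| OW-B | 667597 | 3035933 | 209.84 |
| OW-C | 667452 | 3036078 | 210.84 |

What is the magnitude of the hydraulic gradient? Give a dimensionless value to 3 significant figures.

Three-point gradient (reference OW-A): Δ to OW-B = (-205, -250, +0.24), Δ to OW-C = (-350, -105, +1.24).
∂h/∂x = -0.004317, ∂h/∂y = +0.002580 (det = -65975).
|∇h| = √(-0.004317² + 0.002580²) = 0.005029

0.00503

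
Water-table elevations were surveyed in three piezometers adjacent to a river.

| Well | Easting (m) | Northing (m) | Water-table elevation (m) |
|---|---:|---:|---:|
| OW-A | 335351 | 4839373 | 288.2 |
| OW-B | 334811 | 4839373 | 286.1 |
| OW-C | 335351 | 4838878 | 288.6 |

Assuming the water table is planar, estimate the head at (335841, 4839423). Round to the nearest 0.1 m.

∂h/∂x = (286.1 − 288.2) / (334811 − 335351) = +0.003889
∂h/∂y = (288.6 − 288.2) / (4838878 − 4839373) = -0.0008081
h(335841, 4839423) = 288.2 + (+0.003889)·(490) + (-0.0008081)·(50) = 288.2 +1.906 -0.040 = 290.065 m.

290.1 m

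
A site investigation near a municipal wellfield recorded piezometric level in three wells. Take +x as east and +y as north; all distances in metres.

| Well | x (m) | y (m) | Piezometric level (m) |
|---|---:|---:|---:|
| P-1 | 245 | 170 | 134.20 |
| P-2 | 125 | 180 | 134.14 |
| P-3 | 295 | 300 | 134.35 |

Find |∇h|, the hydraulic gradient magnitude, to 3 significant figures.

0.00110

Taking P-1 as reference: P-2−P-1 = (-120, 10, -0.06); P-3−P-1 = (50, 130, +0.15).
Determinant of the coordinate differences = (-120)·130 − 50·10 = -16100.
∂h/∂x = [(-0.06)·130 − (+0.15)·10] / -16100 = +0.0005776
∂h/∂y = [(-120)·(+0.15) − 50·(-0.06)] / -16100 = +0.0009317
|∇h| = √(0.0005776² + 0.0009317²) = 0.001096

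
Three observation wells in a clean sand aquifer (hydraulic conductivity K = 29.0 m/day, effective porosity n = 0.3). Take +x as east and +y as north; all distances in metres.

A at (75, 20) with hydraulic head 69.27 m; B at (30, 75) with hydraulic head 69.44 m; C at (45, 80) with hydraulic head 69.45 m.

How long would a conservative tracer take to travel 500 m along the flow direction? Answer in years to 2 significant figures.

Taking A as reference: B−A = (-45, 55, +0.17); C−A = (-30, 60, +0.18).
Determinant of the coordinate differences = (-45)·60 − (-30)·55 = -1050.
∂h/∂x = [(+0.17)·60 − (+0.18)·55] / -1050 = -0.0002857
∂h/∂y = [(-45)·(+0.18) − (-30)·(+0.17)] / -1050 = +0.002857
|∇h| = √(-0.0002857² + 0.002857²) = 0.002871
Seepage velocity v = K·i/n = 29.0 × 0.002871 / 0.3 = 0.2775 m/day.
t = 500 / 0.2775 = 1802 days = 4.93 years.

4.9 years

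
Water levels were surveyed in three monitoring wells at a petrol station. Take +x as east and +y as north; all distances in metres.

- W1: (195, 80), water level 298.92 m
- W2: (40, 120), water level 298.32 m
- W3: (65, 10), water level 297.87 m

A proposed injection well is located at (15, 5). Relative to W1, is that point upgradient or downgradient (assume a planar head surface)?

Taking W1 as reference: W2−W1 = (-155, 40, -0.60); W3−W1 = (-130, -70, -1.05).
Solve a·Δx + b·Δy = Δh: det = (-155)·(-70) − (-130)·40 = 16050.
∂h/∂x = [(-0.60)·(-70) − (-1.05)·40] / 16050 = +0.005234
∂h/∂y = [(-155)·(-1.05) − (-130)·(-0.60)] / 16050 = +0.005280
Head at (15, 5) = 298.92 + (+0.005234)·(-180) + (+0.005280)·(-75) = 297.58 m.
That is lower than the 298.92 m at W1, so the point is downgradient.

downgradient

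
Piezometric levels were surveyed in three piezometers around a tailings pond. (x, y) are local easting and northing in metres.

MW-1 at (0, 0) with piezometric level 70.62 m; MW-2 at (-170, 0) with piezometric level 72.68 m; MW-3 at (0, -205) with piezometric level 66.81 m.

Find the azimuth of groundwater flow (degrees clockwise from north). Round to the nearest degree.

147°

∂h/∂x = (72.68 − 70.62) / (-170 − 0) = -0.01212
∂h/∂y = (66.81 − 70.62) / (-205 − 0) = +0.01859
Flow direction (−∇h) has components (+0.01212 E, -0.01859 N).
Azimuth = atan2(E, N) = atan2(+0.01212, -0.01859) = 146.9° ≈ 147°.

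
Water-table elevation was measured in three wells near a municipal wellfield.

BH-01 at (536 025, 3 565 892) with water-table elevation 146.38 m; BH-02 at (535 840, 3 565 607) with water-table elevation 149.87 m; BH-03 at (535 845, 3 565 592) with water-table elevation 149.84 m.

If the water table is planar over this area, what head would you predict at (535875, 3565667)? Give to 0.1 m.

149.2 m

Differences from BH-01: to BH-02 (Δx, Δy, Δh) = (-185, -285, +3.49); to BH-03 = (-180, -300, +3.46).
Solve a·Δx + b·Δy = Δh: det = (-185)·(-300) − (-180)·(-285) = 4200.
∂h/∂x = [(+3.49)·(-300) − (+3.46)·(-285)] / 4200 = -0.01450
∂h/∂y = [(-185)·(+3.46) − (-180)·(+3.49)] / 4200 = -0.002833
h(535875, 3565667) = 146.38 + (-0.01450)·(-150) + (-0.002833)·(-225) = 146.38 +2.175 +0.637 = 149.192 m.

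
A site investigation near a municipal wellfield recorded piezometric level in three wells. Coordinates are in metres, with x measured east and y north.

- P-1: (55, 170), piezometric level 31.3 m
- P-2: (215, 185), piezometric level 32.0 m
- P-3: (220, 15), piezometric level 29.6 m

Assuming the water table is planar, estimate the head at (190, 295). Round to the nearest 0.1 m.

With h = a·x + b·y + c and P-1 as origin, the differences give:
  160·a + 15·b = +0.7
  165·a + (-155)·b = -1.7
Eliminate b (×(-155) and ×15, subtract): -27275·a = -83.00 → a = ∂h/∂x = +0.003043
Back-substitute: b = ∂h/∂y = +0.01421.
h(190, 295) = 31.3 + (+0.003043)·(135) + (+0.01421)·(125) = 31.3 +0.411 +1.776 = 33.487 m.

33.5 m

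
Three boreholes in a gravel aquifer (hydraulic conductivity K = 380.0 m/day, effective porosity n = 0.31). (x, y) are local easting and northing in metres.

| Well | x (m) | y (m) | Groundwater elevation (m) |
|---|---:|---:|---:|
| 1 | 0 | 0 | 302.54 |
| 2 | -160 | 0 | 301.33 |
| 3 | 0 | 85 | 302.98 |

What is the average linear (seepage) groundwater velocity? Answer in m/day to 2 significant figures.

∂h/∂x = (301.33 − 302.54) / (-160 − 0) = +0.007563
∂h/∂y = (302.98 − 302.54) / (85 − 0) = +0.005176
|∇h| = √(0.007563² + 0.005176²) = 0.009165
Seepage velocity v = K·i/n = 380.0 × 0.009165 / 0.31 = 11.23 m/day.

11 m/day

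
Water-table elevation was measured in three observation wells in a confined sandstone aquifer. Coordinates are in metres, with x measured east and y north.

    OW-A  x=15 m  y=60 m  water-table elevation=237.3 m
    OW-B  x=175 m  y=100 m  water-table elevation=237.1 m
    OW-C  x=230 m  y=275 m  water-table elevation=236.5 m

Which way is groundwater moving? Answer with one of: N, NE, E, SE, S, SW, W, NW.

N

Taking OW-A as reference: OW-B−OW-A = (160, 40, -0.2); OW-C−OW-A = (215, 215, -0.8).
Determinant of the coordinate differences = 160·215 − 215·40 = 25800.
∂h/∂x = [(-0.2)·215 − (-0.8)·40] / 25800 = -0.0004264
∂h/∂y = [160·(-0.8) − 215·(-0.2)] / 25800 = -0.003295
Flow = −∇h = (+0.0004264 east, +0.003295 north), which points north.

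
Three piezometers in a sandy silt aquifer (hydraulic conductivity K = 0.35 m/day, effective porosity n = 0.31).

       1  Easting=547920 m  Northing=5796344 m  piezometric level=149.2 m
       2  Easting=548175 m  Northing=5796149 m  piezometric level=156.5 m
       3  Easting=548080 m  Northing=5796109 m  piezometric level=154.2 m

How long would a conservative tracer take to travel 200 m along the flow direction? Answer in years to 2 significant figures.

19 years

Taking 1 as reference: 2−1 = (255, -195, +7.3); 3−1 = (160, -235, +5.0).
Solve a·Δx + b·Δy = Δh: det = 255·(-235) − 160·(-195) = -28725.
∂h/∂x = [(+7.3)·(-235) − (+5.0)·(-195)] / -28725 = +0.02578
∂h/∂y = [255·(+5.0) − 160·(+7.3)] / -28725 = -0.003725
|∇h| = √(0.02578² + -0.003725²) = 0.02605
Seepage velocity v = K·i/n = 0.35 × 0.02605 / 0.31 = 0.02941 m/day.
t = 200 / 0.02941 = 6800 days = 18.6 years.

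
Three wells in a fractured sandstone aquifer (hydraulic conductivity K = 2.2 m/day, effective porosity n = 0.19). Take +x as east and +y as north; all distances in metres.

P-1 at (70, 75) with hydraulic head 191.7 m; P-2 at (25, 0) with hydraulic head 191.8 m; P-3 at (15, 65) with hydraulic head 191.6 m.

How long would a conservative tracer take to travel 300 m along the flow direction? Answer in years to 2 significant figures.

20 years

With h = a·x + b·y + c and P-1 as origin, the differences give:
  (-45)·a + (-75)·b = +0.1
  (-55)·a + (-10)·b = -0.1
Eliminate b (×(-10) and ×(-75), subtract): -3675·a = -8.50 → a = ∂h/∂x = +0.002313
Back-substitute: b = ∂h/∂y = -0.002721.
|∇h| = √(0.002313² + -0.002721²) = 0.003571
Seepage velocity v = K·i/n = 2.2 × 0.003571 / 0.19 = 0.04135 m/day.
t = 300 / 0.04135 = 7255 days = 19.9 years.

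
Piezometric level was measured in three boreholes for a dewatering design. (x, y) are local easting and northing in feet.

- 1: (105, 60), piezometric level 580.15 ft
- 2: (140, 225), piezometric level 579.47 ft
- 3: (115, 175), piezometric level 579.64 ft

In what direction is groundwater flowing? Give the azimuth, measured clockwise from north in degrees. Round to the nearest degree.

With h = a·x + b·y + c and 1 as origin, the differences give:
  35·a + 165·b = -0.68
  10·a + 115·b = -0.51
Eliminate b (×115 and ×165, subtract): 2375·a = 5.950 → a = ∂h/∂x = +0.002505
Back-substitute: b = ∂h/∂y = -0.004653.
Flow direction (−∇h) has components (-0.002505 E, +0.004653 N).
Azimuth = atan2(E, N) = atan2(-0.002505, +0.004653) = 331.7° ≈ 332°.

332°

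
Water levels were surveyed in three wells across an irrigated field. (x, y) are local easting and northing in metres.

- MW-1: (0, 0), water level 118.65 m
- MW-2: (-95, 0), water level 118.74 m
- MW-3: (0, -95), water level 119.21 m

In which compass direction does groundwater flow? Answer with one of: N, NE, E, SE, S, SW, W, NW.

N

∂h/∂x = (118.74 − 118.65) / (-95 − 0) = -0.0009474
∂h/∂y = (119.21 − 118.65) / (-95 − 0) = -0.005895
Flow = −∇h = (+0.0009474 east, +0.005895 north), which points north.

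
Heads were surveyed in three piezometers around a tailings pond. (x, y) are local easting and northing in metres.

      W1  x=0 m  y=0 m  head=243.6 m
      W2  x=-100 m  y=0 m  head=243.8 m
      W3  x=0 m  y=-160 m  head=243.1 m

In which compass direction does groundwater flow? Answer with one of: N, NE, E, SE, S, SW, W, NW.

SE

∂h/∂x = (243.8 − 243.6) / (-100 − 0) = -0.002000
∂h/∂y = (243.1 − 243.6) / (-160 − 0) = +0.003125
Flow = −∇h = (+0.002000 east, -0.003125 north), which points southeast.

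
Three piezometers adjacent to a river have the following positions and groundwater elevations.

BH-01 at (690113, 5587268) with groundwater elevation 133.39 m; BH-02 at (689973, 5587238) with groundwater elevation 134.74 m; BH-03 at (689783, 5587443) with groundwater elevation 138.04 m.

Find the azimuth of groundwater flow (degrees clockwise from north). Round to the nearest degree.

119°

With h = a·x + b·y + c and BH-01 as origin, the differences give:
  (-140)·a + (-30)·b = +1.35
  (-330)·a + 175·b = +4.65
Eliminate b (×175 and ×(-30), subtract): -34400·a = 375.750 → a = ∂h/∂x = -0.01092
Back-substitute: b = ∂h/∂y = +0.005974.
Flow direction (−∇h) has components (+0.01092 E, -0.005974 N).
Azimuth = atan2(E, N) = atan2(+0.01092, -0.005974) = 118.7° ≈ 119°.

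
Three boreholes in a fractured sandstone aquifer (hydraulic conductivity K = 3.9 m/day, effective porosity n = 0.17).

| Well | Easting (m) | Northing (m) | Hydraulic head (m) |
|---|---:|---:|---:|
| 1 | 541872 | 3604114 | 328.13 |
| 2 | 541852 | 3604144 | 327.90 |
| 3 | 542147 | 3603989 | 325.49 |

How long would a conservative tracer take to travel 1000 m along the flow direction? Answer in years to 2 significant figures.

4.3 years

Taking 1 as reference: 2−1 = (-20, 30, -0.23); 3−1 = (275, -125, -2.64).
Determinant of the coordinate differences = (-20)·(-125) − 275·30 = -5750.
∂h/∂x = [(-0.23)·(-125) − (-2.64)·30] / -5750 = -0.01877
∂h/∂y = [(-20)·(-2.64) − 275·(-0.23)] / -5750 = -0.02018
|∇h| = √(-0.01877² + -0.02018²) = 0.02756
Seepage velocity v = K·i/n = 3.9 × 0.02756 / 0.17 = 0.6323 m/day.
t = 1000 / 0.6323 = 1582 days = 4.33 years.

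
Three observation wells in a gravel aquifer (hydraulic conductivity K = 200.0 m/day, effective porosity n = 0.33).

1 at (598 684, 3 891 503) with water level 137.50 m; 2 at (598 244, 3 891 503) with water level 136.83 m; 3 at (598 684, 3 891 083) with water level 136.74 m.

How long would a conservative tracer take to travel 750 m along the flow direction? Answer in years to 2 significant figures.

1.4 years

∂h/∂x = (136.83 − 137.50) / (598244 − 598684) = +0.001523
∂h/∂y = (136.74 − 137.50) / (3891083 − 3891503) = +0.001810
|∇h| = √(0.001523² + 0.001810²) = 0.002366
Seepage velocity v = K·i/n = 200.0 × 0.002366 / 0.33 = 1.434 m/day.
t = 750 / 1.434 = 523 days = 1.43 years.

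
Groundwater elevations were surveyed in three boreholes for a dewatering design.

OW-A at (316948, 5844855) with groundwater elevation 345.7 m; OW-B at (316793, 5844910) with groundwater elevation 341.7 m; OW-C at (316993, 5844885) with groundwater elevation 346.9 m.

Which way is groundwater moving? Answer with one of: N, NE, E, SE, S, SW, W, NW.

W

With h = a·x + b·y + c and OW-A as origin, the differences give:
  (-155)·a + 55·b = -4.0
  45·a + 30·b = +1.2
Eliminate b (×30 and ×55, subtract): -7125·a = -186.00 → a = ∂h/∂x = +0.02611
Back-substitute: b = ∂h/∂y = +0.0008421.
Flow = −∇h = (-0.02611 east, -0.0008421 north), which points west.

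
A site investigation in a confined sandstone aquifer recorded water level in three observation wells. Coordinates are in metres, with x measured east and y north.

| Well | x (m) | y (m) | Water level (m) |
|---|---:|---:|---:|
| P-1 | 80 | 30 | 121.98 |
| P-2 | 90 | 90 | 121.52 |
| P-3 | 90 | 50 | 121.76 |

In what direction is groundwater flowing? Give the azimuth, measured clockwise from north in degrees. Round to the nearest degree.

Taking P-1 as reference: P-2−P-1 = (10, 60, -0.46); P-3−P-1 = (10, 20, -0.22).
Determinant of the coordinate differences = 10·20 − 10·60 = -400.
∂h/∂x = [(-0.46)·20 − (-0.22)·60] / -400 = -0.010000
∂h/∂y = [10·(-0.22) − 10·(-0.46)] / -400 = -0.006000
Flow direction (−∇h) has components (+0.010000 E, +0.006000 N).
Azimuth = atan2(E, N) = atan2(+0.010000, +0.006000) = 59.0° ≈ 059°.

059°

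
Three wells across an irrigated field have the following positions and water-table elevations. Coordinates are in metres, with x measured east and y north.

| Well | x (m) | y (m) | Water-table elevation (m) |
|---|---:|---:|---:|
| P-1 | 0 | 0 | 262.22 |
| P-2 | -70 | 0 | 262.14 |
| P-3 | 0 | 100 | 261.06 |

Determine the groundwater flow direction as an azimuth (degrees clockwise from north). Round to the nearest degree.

∂h/∂x = (262.14 − 262.22) / (-70 − 0) = +0.001143
∂h/∂y = (261.06 − 262.22) / (100 − 0) = -0.01160
Flow direction (−∇h) has components (-0.001143 E, +0.01160 N).
Azimuth = atan2(E, N) = atan2(-0.001143, +0.01160) = 354.4° ≈ 354°.

354°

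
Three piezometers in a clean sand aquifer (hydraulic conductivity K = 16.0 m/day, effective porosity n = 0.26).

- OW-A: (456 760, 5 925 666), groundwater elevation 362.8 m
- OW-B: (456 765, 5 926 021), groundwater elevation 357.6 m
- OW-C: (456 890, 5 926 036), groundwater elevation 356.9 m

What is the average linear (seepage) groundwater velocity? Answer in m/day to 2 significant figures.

With h = a·x + b·y + c and OW-A as origin, the differences give:
  5·a + 355·b = -5.2
  130·a + 370·b = -5.9
Eliminate b (×370 and ×355, subtract): -44300·a = 170.50 → a = ∂h/∂x = -0.003849
Back-substitute: b = ∂h/∂y = -0.01459.
|∇h| = √(-0.003849² + -0.01459²) = 0.01509
Seepage velocity v = K·i/n = 16.0 × 0.01509 / 0.26 = 0.9286 m/day.

0.93 m/day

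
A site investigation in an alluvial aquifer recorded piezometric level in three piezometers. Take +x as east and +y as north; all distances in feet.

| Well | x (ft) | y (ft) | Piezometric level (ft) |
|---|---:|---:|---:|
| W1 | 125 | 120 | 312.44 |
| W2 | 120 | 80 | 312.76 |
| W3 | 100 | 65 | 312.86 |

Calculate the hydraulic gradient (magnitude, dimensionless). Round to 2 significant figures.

Differences from W1: to W2 (Δx, Δy, Δh) = (-5, -40, +0.32); to W3 = (-25, -55, +0.42).
Determinant of the coordinate differences = (-5)·(-55) − (-25)·(-40) = -725.
∂h/∂x = [(+0.32)·(-55) − (+0.42)·(-40)] / -725 = +0.001103
∂h/∂y = [(-5)·(+0.42) − (-25)·(+0.32)] / -725 = -0.008138
|∇h| = √(0.001103² + -0.008138²) = 0.008212

0.0082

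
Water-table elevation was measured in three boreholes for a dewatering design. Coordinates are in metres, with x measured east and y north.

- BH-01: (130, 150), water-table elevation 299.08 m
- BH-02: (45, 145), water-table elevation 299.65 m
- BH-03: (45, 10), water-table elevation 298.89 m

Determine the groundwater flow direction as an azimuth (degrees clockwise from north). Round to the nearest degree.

With h = a·x + b·y + c and BH-01 as origin, the differences give:
  (-85)·a + (-5)·b = +0.57
  (-85)·a + (-140)·b = -0.19
Eliminate b (×(-140) and ×(-5), subtract): 11475·a = -80.750 → a = ∂h/∂x = -0.007037
Back-substitute: b = ∂h/∂y = +0.005630.
Flow direction (−∇h) has components (+0.007037 E, -0.005630 N).
Azimuth = atan2(E, N) = atan2(+0.007037, -0.005630) = 128.7° ≈ 129°.

129°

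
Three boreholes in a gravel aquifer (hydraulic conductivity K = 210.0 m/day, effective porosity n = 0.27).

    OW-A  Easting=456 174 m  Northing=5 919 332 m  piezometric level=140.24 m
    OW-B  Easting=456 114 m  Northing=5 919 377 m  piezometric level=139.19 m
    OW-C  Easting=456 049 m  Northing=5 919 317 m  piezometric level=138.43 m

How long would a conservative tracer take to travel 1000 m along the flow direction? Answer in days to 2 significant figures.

84 days

Taking OW-A as reference: OW-B−OW-A = (-60, 45, -1.05); OW-C−OW-A = (-125, -15, -1.81).
Solve a·Δx + b·Δy = Δh: det = (-60)·(-15) − (-125)·45 = 6525.
∂h/∂x = [(-1.05)·(-15) − (-1.81)·45] / 6525 = +0.01490
∂h/∂y = [(-60)·(-1.81) − (-125)·(-1.05)] / 6525 = -0.003471
|∇h| = √(0.01490² + -0.003471²) = 0.0153
Seepage velocity v = K·i/n = 210.0 × 0.0153 / 0.27 = 11.9 m/day.
t = 1000 / 11.9 = 84.03 days.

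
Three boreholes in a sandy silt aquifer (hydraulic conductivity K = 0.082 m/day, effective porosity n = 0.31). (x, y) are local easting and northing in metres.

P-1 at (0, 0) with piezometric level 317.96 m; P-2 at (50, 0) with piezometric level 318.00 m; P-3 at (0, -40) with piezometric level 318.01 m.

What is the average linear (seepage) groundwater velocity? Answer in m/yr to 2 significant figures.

∂h/∂x = (318.00 − 317.96) / (50 − 0) = +0.0008000
∂h/∂y = (318.01 − 317.96) / (-40 − 0) = -0.001250
|∇h| = √(0.0008000² + -0.001250²) = 0.001484
Seepage velocity v = K·i/n = 0.082 × 0.001484 / 0.31 = 0.0003925 m/day = 0.1434 m/yr.

0.14 m/yr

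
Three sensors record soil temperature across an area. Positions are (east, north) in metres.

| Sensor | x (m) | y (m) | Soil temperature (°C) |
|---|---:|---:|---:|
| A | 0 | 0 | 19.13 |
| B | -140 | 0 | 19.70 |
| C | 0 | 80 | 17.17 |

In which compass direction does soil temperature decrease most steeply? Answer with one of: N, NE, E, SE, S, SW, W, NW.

∂T/∂x = (19.70 − 19.13) / (-140 − 0) = -0.004071
∂T/∂y = (17.17 − 19.13) / (80 − 0) = -0.02450
Steepest decrease is along −∇f = (+0.004071 E, +0.02450 N) → north.

N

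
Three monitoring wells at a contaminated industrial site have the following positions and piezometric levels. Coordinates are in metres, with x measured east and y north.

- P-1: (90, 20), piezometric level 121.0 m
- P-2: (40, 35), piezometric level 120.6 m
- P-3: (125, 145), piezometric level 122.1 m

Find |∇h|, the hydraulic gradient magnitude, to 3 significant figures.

Three-point gradient (reference P-1): Δ to P-2 = (-50, 15, -0.4), Δ to P-3 = (35, 125, +1.1).
∂h/∂x = +0.009815, ∂h/∂y = +0.006052 (det = -6775).
|∇h| = √(0.009815² + 0.006052²) = 0.01153

0.0115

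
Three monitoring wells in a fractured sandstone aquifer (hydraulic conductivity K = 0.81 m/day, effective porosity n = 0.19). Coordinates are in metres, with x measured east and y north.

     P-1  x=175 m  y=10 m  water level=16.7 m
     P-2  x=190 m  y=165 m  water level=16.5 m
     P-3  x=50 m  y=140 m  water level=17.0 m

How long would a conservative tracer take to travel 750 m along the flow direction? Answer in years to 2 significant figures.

140 years

With h = a·x + b·y + c and P-1 as origin, the differences give:
  15·a + 155·b = -0.2
  (-125)·a + 130·b = +0.3
Eliminate b (×130 and ×155, subtract): 21325·a = -72.50 → a = ∂h/∂x = -0.003400
Back-substitute: b = ∂h/∂y = -0.0009613.
|∇h| = √(-0.003400² + -0.0009613²) = 0.003533
Seepage velocity v = K·i/n = 0.81 × 0.003533 / 0.19 = 0.01506 m/day.
t = 750 / 0.01506 = 4.98e+04 days = 136 years.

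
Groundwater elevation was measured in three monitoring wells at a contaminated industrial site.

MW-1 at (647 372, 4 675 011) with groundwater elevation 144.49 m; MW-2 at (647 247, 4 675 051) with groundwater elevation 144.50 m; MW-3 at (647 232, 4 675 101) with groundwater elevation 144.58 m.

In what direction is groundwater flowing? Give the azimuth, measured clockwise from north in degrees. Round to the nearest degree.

With h = a·x + b·y + c and MW-1 as origin, the differences give:
  (-125)·a + 40·b = +0.01
  (-140)·a + 90·b = +0.09
Eliminate b (×90 and ×40, subtract): -5650·a = -2.700 → a = ∂h/∂x = +0.0004779
Back-substitute: b = ∂h/∂y = +0.001743.
Flow direction (−∇h) has components (-0.0004779 E, -0.001743 N).
Azimuth = atan2(E, N) = atan2(-0.0004779, -0.001743) = 195.3° ≈ 195°.

195°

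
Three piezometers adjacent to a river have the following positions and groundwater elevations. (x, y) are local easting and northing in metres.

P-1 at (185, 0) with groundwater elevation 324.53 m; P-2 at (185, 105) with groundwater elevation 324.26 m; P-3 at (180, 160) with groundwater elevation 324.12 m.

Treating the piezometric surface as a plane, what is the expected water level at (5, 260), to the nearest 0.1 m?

Taking P-1 as reference: P-2−P-1 = (0, 105, -0.27); P-3−P-1 = (-5, 160, -0.41).
Determinant of the coordinate differences = 0·160 − (-5)·105 = 525.
∂h/∂x = [(-0.27)·160 − (-0.41)·105] / 525 = -0.0002857
∂h/∂y = [0·(-0.41) − (-5)·(-0.27)] / 525 = -0.002571
h(5, 260) = 324.53 + (-0.0002857)·(-180) + (-0.002571)·(260) = 324.53 +0.051 -0.669 = 323.913 m.

323.9 m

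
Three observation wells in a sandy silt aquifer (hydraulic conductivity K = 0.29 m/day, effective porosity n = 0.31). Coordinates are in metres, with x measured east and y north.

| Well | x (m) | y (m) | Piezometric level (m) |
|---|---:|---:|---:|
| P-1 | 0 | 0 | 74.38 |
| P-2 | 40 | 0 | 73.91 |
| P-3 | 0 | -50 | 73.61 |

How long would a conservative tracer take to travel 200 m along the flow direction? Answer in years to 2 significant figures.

∂h/∂x = (73.91 − 74.38) / (40 − 0) = -0.01175
∂h/∂y = (73.61 − 74.38) / (-50 − 0) = +0.01540
|∇h| = √(-0.01175² + 0.01540²) = 0.01937
Seepage velocity v = K·i/n = 0.29 × 0.01937 / 0.31 = 0.01812 m/day.
t = 200 / 0.01812 = 1.104e+04 days = 30.2 years.

30 years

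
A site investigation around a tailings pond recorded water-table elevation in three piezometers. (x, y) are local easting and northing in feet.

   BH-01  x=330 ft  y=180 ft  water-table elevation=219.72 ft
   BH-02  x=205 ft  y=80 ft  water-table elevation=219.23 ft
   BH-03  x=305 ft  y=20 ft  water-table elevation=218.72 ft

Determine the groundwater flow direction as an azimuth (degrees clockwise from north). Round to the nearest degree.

With h = a·x + b·y + c and BH-01 as origin, the differences give:
  (-125)·a + (-100)·b = -0.49
  (-25)·a + (-160)·b = -1.00
Eliminate b (×(-160) and ×(-100), subtract): 17500·a = -21.600 → a = ∂h/∂x = -0.001234
Back-substitute: b = ∂h/∂y = +0.006443.
Flow direction (−∇h) has components (+0.001234 E, -0.006443 N).
Azimuth = atan2(E, N) = atan2(+0.001234, -0.006443) = 169.2° ≈ 169°.

169°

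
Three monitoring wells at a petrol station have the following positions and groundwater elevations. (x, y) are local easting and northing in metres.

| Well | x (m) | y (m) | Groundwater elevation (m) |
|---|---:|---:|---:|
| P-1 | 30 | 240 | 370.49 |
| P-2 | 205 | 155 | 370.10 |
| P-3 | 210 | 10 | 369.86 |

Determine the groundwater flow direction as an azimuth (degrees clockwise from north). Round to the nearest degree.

138°

Differences from P-1: to P-2 (Δx, Δy, Δh) = (175, -85, -0.39); to P-3 = (180, -230, -0.63).
Determinant of the coordinate differences = 175·(-230) − 180·(-85) = -24950.
∂h/∂x = [(-0.39)·(-230) − (-0.63)·(-85)] / -24950 = -0.001449
∂h/∂y = [175·(-0.63) − 180·(-0.39)] / -24950 = +0.001605
Flow direction (−∇h) has components (+0.001449 E, -0.001605 N).
Azimuth = atan2(E, N) = atan2(+0.001449, -0.001605) = 137.9° ≈ 138°.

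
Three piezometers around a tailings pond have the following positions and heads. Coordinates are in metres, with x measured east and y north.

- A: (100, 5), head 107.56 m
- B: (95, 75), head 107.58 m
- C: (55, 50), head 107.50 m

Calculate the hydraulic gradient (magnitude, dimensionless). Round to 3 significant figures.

0.00179

With h = a·x + b·y + c and A as origin, the differences give:
  (-5)·a + 70·b = +0.02
  (-45)·a + 45·b = -0.06
Eliminate b (×45 and ×70, subtract): 2925·a = 5.100 → a = ∂h/∂x = +0.001744
Back-substitute: b = ∂h/∂y = +0.0004103.
|∇h| = √(0.001744² + 0.0004103²) = 0.001792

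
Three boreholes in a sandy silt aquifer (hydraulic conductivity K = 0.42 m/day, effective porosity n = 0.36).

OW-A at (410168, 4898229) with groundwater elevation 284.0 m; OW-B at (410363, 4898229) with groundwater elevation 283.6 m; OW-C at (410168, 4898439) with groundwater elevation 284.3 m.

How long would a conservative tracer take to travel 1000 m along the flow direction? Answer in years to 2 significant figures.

∂h/∂x = (283.6 − 284.0) / (410363 − 410168) = -0.002051
∂h/∂y = (284.3 − 284.0) / (4898439 − 4898229) = +0.001429
|∇h| = √(-0.002051² + 0.001429²) = 0.0025
Seepage velocity v = K·i/n = 0.42 × 0.0025 / 0.36 = 0.002917 m/day.
t = 1000 / 0.002917 = 3.428e+05 days = 939 years.

940 years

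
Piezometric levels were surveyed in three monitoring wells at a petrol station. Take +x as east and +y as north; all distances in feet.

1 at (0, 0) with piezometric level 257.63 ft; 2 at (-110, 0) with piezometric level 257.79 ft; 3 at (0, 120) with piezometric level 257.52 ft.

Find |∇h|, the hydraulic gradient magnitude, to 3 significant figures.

0.00172

∂h/∂x = (257.79 − 257.63) / (-110 − 0) = -0.001455
∂h/∂y = (257.52 − 257.63) / (120 − 0) = -0.0009167
|∇h| = √(-0.001455² + -0.0009167²) = 0.00172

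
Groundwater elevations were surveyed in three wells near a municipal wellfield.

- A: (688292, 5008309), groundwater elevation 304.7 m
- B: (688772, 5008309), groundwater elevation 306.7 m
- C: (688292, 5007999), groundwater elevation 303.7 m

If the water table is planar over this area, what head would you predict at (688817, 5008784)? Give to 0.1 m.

∂h/∂x = (306.7 − 304.7) / (688772 − 688292) = +0.004167
∂h/∂y = (303.7 − 304.7) / (5007999 − 5008309) = +0.003226
h(688817, 5008784) = 304.7 + (+0.004167)·(525) + (+0.003226)·(475) = 304.7 +2.188 +1.532 = 308.420 m.

308.4 m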